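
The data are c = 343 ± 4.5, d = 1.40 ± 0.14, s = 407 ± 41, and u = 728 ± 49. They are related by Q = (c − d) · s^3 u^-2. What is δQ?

Let w = c − d = 342. δw = √(δc² + δd²) = √(20.2 + 0.0196) = 4.50, so δw/w = 0.0132.
Q is then a monomial in w, s, u:
δQ/Q = √((δw/w)² + (3·δs/s)² + (-2·δu/u)²) = √(0.000174 + 0.0913 + 0.0181) = 0.331
Q = 43500, so δQ = 0.331 × 43500 = 14400.

14400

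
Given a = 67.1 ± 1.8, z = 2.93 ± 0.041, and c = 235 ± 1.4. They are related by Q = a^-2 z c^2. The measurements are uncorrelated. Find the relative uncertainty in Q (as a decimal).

Relative error in a monomial: (δQ/Q)² = Σ (nᵢ · δxᵢ/xᵢ)².
  (-2·δa/a)² = (-2×0.0268)² = 0.00288;  (1·δz/z)² = (1×0.0140)² = 0.000196;  (2·δc/c)² = (2×0.00596)² = 0.000142
δQ/Q = √(0.00322) = 0.0567

0.0567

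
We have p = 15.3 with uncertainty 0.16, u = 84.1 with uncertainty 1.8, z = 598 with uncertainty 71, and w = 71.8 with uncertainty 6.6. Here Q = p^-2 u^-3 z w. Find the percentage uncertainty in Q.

Each factor contributes (exponent × relative error)² to (δQ/Q)²:
  (-2·δp/p)² = (-2×0.0105)² = 0.000437;  (-3·δu/u)² = (-3×0.0214)² = 0.00412;  (1·δz/z)² = (1×0.119)² = 0.0141;  (1·δw/w)² = (1×0.0919)² = 0.00845
δQ/Q = √(0.0271) = 0.165

16.5%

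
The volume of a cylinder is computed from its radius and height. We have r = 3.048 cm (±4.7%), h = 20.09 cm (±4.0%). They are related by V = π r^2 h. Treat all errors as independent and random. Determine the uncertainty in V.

For a monomial V ∝ r^2, h, fractional errors add in quadrature:
  (2·δr/r)² = (2×0.0470)² = 0.00884;  (1·δh/h)² = (1×0.0400)² = 0.00160
δV/V = √(0.0104) = 0.102
V = 586.4 cm^3, so δV = 0.102 × 586.4 = 59.9 cm^3.

59.9 cm^3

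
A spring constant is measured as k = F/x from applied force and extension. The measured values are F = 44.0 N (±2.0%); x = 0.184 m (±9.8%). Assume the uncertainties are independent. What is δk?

Each factor contributes (exponent × relative error)² to (δk/k)²:
  (1·δF/F)² = (1×0.0200)² = 0.000400;  (-1·δx/x)² = (-1×0.0980)² = 0.00960
δk/k = √(0.0100) = 0.100
k = 239 N/m, so δk = 0.100 × 239 = 23.9 N/m.

23.9 N/m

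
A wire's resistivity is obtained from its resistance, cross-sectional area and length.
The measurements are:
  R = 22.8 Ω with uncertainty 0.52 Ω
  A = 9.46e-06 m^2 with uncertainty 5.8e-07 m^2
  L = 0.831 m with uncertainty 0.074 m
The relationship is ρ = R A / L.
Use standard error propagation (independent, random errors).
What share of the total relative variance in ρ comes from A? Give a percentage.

30.8%

(δρ/ρ)² = (1·δR/R)² + (1·δA/A)² + (-1·δL/L)²
  R term: (1×0.0228)² = 0.000520
  A term: (1×0.0613)² = 0.00376
  L term: (-1×0.0890)² = 0.00793
Total = 0.0122. Share from A = 0.00376/0.0122 = 0.308.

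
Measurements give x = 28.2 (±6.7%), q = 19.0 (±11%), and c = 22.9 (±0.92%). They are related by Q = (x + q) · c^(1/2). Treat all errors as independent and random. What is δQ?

Let u = x + q = 47.2. δu = √(δx² + δq²) = √(3.57 + 4.37) = 2.82, so δu/u = 0.0597.
Q is then a monomial in u, c:
δQ/Q = √((δu/u)² + (½·δc/c)²) = √(0.00356 + 2.12e-05) = 0.0599
Q = 226, so δQ = 0.0599 × 226 = 13.5.

13.5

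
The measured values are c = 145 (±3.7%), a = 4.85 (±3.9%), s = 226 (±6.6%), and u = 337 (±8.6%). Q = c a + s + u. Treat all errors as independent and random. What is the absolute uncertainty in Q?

49.9

Let p = c·a = 703. δp/p = √((1·δc/c)² + (1·δa/a)²) = √(0.00137 + 0.00152) = 0.0538, so δp = 37.8.
Q = p + s + u: δQ = √(δp² + δs² + δu²) = √(1430 + 222 + 840) = 49.9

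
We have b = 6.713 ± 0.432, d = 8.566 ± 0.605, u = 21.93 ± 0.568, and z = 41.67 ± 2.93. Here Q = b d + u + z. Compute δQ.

Let p = b·d = 57.50. δp/p = √((1·δb/b)² + (1·δd/d)²) = √(0.00414 + 0.00499) = 0.0955, so δp = 5.49.
Q = p + u + z: δQ = √(δp² + δu² + δz²) = √(30.2 + 0.323 + 8.58) = 6.25

6.25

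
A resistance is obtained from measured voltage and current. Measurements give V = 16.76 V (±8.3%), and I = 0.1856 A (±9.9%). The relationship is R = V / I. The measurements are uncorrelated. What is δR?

For a monomial R ∝ V, I^-1, fractional errors add in quadrature:
  (1·δV/V)² = (1×0.0830)² = 0.00689;  (-1·δI/I)² = (-1×0.0990)² = 0.00980
δR/R = √(0.0167) = 0.129
R = 90.30 Ω, so δR = 0.129 × 90.30 = 11.7 Ω.

11.7 Ω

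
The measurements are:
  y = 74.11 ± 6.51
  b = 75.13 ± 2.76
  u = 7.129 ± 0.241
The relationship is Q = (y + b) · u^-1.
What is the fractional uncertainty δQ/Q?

Let w = y + b = 149.2. δw = √(δy² + δb²) = √(42.4 + 7.62) = 7.07, so δw/w = 0.0474.
Q is then a monomial in w, u:
δQ/Q = √((δw/w)² + (-1·δu/u)²) = √(0.00224 + 0.00114) = 0.0582

0.0582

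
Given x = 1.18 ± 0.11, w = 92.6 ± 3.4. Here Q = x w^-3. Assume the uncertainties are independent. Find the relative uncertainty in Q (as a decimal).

0.144

Products/powers → add relative errors in quadrature, weighted by exponent:
  (1·δx/x)² = (1×0.0932)² = 0.00869;  (-3·δw/w)² = (-3×0.0367)² = 0.0121
δQ/Q = √(0.0208) = 0.144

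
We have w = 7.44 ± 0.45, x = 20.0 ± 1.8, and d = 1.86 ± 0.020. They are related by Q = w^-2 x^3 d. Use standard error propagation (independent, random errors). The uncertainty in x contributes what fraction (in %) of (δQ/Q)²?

(δQ/Q)² = (-2·δw/w)² + (3·δx/x)² + (1·δd/d)²
  w term: (-2×0.0605)² = 0.0146
  x term: (3×0.0900)² = 0.0729
  d term: (1×0.0108)² = 0.000116
Total = 0.0876. Share from x = 0.0729/0.0876 = 0.832.

83.2%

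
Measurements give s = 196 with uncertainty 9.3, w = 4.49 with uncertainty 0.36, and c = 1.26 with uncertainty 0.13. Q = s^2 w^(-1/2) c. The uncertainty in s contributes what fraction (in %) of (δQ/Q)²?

(δQ/Q)² = (2·δs/s)² + (−½·δw/w)² + (1·δc/c)²
  s term: (2×0.0474)² = 0.00901
  w term: (-0.5×0.0802)² = 0.00161
  c term: (1×0.103)² = 0.0106
Total = 0.0213. Share from s = 0.00901/0.0213 = 0.424.

42.4%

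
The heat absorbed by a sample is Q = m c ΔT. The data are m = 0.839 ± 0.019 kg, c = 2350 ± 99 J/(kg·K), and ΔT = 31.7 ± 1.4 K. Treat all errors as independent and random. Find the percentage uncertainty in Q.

Products/powers → add relative errors in quadrature, weighted by exponent:
  (1·δm/m)² = (1×0.0226)² = 0.000513;  (1·δc/c)² = (1×0.0421)² = 0.00177;  (1·δΔT/ΔT)² = (1×0.0442)² = 0.00195
δQ/Q = √(0.00424) = 0.0651

6.51%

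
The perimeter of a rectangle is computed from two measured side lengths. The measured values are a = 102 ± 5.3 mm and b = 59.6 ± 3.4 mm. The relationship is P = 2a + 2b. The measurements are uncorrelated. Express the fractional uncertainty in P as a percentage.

Sums and differences: (δP)² = Σ (cᵢ δxᵢ)².
  (2·δa)² = 112;  (2·δb)² = 46.2
δP = √(159) = 12.6 mm
P = 323 mm, so δP/P = 12.6/323 = 0.0390.

3.90%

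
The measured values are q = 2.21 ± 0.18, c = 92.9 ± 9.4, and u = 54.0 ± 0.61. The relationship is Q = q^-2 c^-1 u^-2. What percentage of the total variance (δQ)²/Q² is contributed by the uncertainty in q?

71.2%

(δQ/Q)² = (-2·δq/q)² + (-1·δc/c)² + (-2·δu/u)²
  q term: (-2×0.0814)² = 0.0265
  c term: (-1×0.101)² = 0.0102
  u term: (-2×0.0113)² = 0.000510
Total = 0.0373. Share from q = 0.0265/0.0373 = 0.712.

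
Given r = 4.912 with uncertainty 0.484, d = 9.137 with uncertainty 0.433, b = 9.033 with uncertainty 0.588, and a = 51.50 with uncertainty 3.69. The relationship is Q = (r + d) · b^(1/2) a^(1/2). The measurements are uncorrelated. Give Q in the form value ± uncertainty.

303.0 ± 20.3

Let u = r + d = 14.05. δu = √(δr² + δd²) = √(0.234 + 0.187) = 0.649, so δu/u = 0.0462.
Q is then a monomial in u, b, a:
δQ/Q = √((δu/u)² + (½·δb/b)² + (½·δa/a)²) = √(0.00214 + 0.00106 + 0.00128) = 0.0669
Q = 303.0, so δQ = 0.0669 × 303.0 = 20.3.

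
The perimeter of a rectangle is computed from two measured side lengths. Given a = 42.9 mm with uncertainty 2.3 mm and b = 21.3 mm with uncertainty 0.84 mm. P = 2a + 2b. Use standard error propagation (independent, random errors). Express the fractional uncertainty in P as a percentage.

3.81%

P is a linear combination, so absolute uncertainties add in quadrature:
  (2·δa)² = 21.2;  (2·δb)² = 2.82
δP = √(24.0) = 4.90 mm
P = 128 mm, so δP/P = 4.90/128 = 0.0381.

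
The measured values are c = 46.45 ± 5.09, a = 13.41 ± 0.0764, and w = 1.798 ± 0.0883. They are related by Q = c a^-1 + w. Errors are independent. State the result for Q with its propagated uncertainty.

Let p = c·a^-1 = 3.464. δp/p = √((1·δc/c)² + (-1·δa/a)²) = √(0.0120 + 3.25e-05) = 0.110, so δp = 0.380.
Q = p + w: δQ = √(δp² + δw²) = √(0.144 + 0.00780) = 0.390
Q = 5.262.

5.262 ± 0.390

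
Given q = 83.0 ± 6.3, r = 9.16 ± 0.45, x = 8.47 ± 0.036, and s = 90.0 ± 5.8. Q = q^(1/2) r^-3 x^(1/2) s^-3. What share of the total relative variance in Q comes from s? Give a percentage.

61.7%

(δQ/Q)² = (½·δq/q)² + (-3·δr/r)² + (½·δx/x)² + (-3·δs/s)²
  q term: (0.5×0.0759)² = 0.00144
  r term: (-3×0.0491)² = 0.0217
  x term: (0.5×0.00425)² = 4.52e-06
  s term: (-3×0.0644)² = 0.0374
Total = 0.0605. Share from s = 0.0374/0.0605 = 0.617.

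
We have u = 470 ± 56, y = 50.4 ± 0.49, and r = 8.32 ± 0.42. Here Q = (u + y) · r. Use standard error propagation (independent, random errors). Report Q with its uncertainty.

4330 ± 515

Let w = u + y = 520. δw = √(δu² + δy²) = √(3140 + 0.240) = 56.0, so δw/w = 0.108.
Q is then a monomial in w, r:
δQ/Q = √((δw/w)² + (1·δr/r)²) = √(0.0116 + 0.00255) = 0.119
Q = 4330, so δQ = 0.119 × 4330 = 515.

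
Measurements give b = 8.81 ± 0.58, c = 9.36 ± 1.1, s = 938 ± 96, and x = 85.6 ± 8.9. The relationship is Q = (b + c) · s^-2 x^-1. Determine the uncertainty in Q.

Let u = b + c = 18.2. δu = √(δb² + δc²) = √(0.336 + 1.21) = 1.24, so δu/u = 0.0684.
Q is then a monomial in u, s, x:
δQ/Q = √((δu/u)² + (-2·δs/s)² + (-1·δx/x)²) = √(0.00468 + 0.0419 + 0.0108) = 0.240
Q = 2.41e-07, so δQ = 0.240 × 2.41e-07 = 5.78e-08.

5.78e-08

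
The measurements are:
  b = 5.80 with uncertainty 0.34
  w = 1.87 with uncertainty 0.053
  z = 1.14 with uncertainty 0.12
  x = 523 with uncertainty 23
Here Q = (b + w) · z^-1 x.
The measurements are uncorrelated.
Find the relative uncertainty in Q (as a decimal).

Let u = b + w = 7.67. δu = √(δb² + δw²) = √(0.116 + 0.00281) = 0.344, so δu/u = 0.0449.
Q is then a monomial in u, z, x:
δQ/Q = √((δu/u)² + (-1·δz/z)² + (1·δx/x)²) = √(0.00201 + 0.0111 + 0.00193) = 0.123

0.123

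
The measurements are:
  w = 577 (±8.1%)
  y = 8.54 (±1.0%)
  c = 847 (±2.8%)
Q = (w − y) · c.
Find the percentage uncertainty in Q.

Let u = w − y = 568. δu = √(δw² + δy²) = √(2180 + 0.00729) = 46.7, so δu/u = 0.0822.
Q is then a monomial in u, c:
δQ/Q = √((δu/u)² + (1·δc/c)²) = √(0.00676 + 0.000784) = 0.0869

8.69%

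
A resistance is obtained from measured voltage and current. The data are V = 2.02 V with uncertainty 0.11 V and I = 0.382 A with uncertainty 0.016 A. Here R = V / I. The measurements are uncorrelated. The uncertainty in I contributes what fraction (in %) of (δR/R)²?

37.2%

(δR/R)² = (1·δV/V)² + (-1·δI/I)²
  V term: (1×0.0545)² = 0.00297
  I term: (-1×0.0419)² = 0.00175
Total = 0.00472. Share from I = 0.00175/0.00472 = 0.372.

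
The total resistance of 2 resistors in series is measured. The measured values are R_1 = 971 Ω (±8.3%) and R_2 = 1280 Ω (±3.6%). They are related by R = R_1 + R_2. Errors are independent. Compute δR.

For a sum/difference, combine absolute errors in quadrature:
  (δR_1)² = 6500;  (δR_2)² = 2120
δR = √(8620) = 92.8 Ω

92.8 Ω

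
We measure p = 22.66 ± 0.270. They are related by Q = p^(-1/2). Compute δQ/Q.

0.00596

Q is a product of powers, so relative uncertainties combine in quadrature:
  (−½·δp/p)² = (-0.5×0.0119)² = 3.55e-05
δQ/Q = √(3.55e-05) = 0.00596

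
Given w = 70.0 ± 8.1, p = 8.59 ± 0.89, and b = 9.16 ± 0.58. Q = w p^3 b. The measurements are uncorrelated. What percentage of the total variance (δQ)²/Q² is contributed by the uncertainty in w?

11.7%

(δQ/Q)² = (1·δw/w)² + (3·δp/p)² + (1·δb/b)²
  w term: (1×0.116)² = 0.0134
  p term: (3×0.104)² = 0.0966
  b term: (1×0.0633)² = 0.00401
Total = 0.114. Share from w = 0.0134/0.114 = 0.117.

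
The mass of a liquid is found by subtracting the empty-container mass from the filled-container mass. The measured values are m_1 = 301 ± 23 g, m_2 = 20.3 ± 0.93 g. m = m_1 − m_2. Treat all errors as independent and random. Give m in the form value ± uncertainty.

For a sum/difference, combine absolute errors in quadrature:
  (δm_1)² = 529;  (δm_2)² = 0.865
δm = √(530) = 23.0 g
m = 281 g.

281 ± 23.0 g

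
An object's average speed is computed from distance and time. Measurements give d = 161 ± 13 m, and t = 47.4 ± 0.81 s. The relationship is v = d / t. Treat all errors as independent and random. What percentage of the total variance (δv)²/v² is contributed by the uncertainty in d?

95.7%

(δv/v)² = (1·δd/d)² + (-1·δt/t)²
  d term: (1×0.0807)² = 0.00652
  t term: (-1×0.0171)² = 0.000292
Total = 0.00681. Share from d = 0.00652/0.00681 = 0.957.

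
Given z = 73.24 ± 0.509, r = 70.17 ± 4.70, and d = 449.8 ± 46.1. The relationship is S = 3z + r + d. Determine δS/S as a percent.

6.27%

Absolute uncertainties add in quadrature for a linear combination:
  (3·δz)² = 2.33;  (δr)² = 22.1;  (δd)² = 2130
δS = √(2150) = 46.4
S = 739.7, so δS/S = 46.4/739.7 = 0.0627.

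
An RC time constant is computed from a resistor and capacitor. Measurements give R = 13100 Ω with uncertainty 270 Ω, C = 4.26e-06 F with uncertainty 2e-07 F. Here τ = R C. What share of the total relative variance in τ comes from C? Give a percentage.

(δτ/τ)² = (1·δR/R)² + (1·δC/C)²
  R term: (1×0.0206)² = 0.000425
  C term: (1×0.0469)² = 0.00220
Total = 0.00263. Share from C = 0.00220/0.00263 = 0.838.

83.8%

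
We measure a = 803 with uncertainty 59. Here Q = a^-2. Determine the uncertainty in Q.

2.28e-07

Q ∝ a^-2, so δQ/Q = |-2| · δa/a = 2 × 0.0735 = 0.147.
Q = 1.55e-06, so δQ = 0.147 × 1.55e-06 = 2.28e-07.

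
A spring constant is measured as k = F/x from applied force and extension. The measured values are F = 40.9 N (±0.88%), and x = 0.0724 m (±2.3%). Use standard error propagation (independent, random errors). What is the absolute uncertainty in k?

Each factor contributes (exponent × relative error)² to (δk/k)²:
  (1·δF/F)² = (1×0.00880)² = 7.74e-05;  (-1·δx/x)² = (-1×0.0230)² = 0.000529
δk/k = √(0.000606) = 0.0246
k = 565 N/m, so δk = 0.0246 × 565 = 13.9 N/m.

13.9 N/m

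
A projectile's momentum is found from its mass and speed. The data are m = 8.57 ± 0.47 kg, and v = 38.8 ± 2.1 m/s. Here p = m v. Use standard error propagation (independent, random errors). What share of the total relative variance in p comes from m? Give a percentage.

(δp/p)² = (1·δm/m)² + (1·δv/v)²
  m term: (1×0.0548)² = 0.00301
  v term: (1×0.0541)² = 0.00293
Total = 0.00594. Share from m = 0.00301/0.00594 = 0.507.

50.7%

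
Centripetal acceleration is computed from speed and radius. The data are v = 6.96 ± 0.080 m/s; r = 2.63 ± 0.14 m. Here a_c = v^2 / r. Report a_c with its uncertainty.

For a monomial a_c ∝ v^2, r^-1, fractional errors add in quadrature:
  (2·δv/v)² = (2×0.0115)² = 0.000528;  (-1·δr/r)² = (-1×0.0532)² = 0.00283
δa_c/a_c = √(0.00336) = 0.0580
a_c = 18.4 m/s^2, so δa_c = 0.0580 × 18.4 = 1.07 m/s^2.

18.4 ± 1.07 m/s^2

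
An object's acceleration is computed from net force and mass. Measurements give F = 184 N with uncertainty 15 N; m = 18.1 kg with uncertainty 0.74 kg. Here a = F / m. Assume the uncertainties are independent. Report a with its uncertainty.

Products/powers → add relative errors in quadrature, weighted by exponent:
  (1·δF/F)² = (1×0.0815)² = 0.00665;  (-1·δm/m)² = (-1×0.0409)² = 0.00167
δa/a = √(0.00832) = 0.0912
a = 10.2 m/s^2, so δa = 0.0912 × 10.2 = 0.927 m/s^2.

10.2 ± 0.927 m/s^2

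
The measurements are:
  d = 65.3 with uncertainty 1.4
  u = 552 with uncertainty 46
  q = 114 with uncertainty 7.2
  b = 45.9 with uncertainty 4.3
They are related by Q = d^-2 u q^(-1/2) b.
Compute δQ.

0.0758

For a monomial Q ∝ d^-2, u, q^(-1/2), b, fractional errors add in quadrature:
  (-2·δd/d)² = (-2×0.0214)² = 0.00184;  (1·δu/u)² = (1×0.0833)² = 0.00694;  (−½·δq/q)² = (-0.5×0.0632)² = 0.000997;  (1·δb/b)² = (1×0.0937)² = 0.00878
δQ/Q = √(0.0186) = 0.136
Q = 0.557, so δQ = 0.136 × 0.557 = 0.0758.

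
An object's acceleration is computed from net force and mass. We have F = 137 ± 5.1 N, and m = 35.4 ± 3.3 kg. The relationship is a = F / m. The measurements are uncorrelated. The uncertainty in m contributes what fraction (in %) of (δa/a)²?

86.2%

(δa/a)² = (1·δF/F)² + (-1·δm/m)²
  F term: (1×0.0372)² = 0.00139
  m term: (-1×0.0932)² = 0.00869
Total = 0.0101. Share from m = 0.00869/0.0101 = 0.862.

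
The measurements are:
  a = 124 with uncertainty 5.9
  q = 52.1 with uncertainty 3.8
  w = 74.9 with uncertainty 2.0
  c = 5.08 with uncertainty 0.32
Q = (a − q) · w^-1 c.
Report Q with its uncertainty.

Let u = a − q = 71.9. δu = √(δa² + δq²) = √(34.8 + 14.4) = 7.02, so δu/u = 0.0976.
Q is then a monomial in u, w, c:
δQ/Q = √((δu/u)² + (-1·δw/w)² + (1·δc/c)²) = √(0.00953 + 0.000713 + 0.00397) = 0.119
Q = 4.88, so δQ = 0.119 × 4.88 = 0.581.

4.88 ± 0.581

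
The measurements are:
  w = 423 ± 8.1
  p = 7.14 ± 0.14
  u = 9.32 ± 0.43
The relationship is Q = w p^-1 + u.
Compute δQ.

1.68

Let h = w·p^-1 = 59.2. δh/h = √((1·δw/w)² + (-1·δp/p)²) = √(0.000367 + 0.000384) = 0.0274, so δh = 1.62.
Q = h + u: δQ = √(δh² + δu²) = √(2.64 + 0.185) = 1.68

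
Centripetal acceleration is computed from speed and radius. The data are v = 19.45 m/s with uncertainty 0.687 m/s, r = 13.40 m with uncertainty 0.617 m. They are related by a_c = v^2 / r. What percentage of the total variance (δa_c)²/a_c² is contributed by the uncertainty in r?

(δa_c/a_c)² = (2·δv/v)² + (-1·δr/r)²
  v term: (2×0.0353)² = 0.00499
  r term: (-1×0.0460)² = 0.00212
Total = 0.00711. Share from r = 0.00212/0.00711 = 0.298.

29.8%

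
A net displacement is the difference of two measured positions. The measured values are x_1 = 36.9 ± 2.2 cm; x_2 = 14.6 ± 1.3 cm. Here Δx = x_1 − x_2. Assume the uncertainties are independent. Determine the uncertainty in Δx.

Absolute uncertainties add in quadrature for a linear combination:
  (δx_1)² = 4.84;  (δx_2)² = 1.69
δΔx = √(6.53) = 2.56 cm

2.56 cm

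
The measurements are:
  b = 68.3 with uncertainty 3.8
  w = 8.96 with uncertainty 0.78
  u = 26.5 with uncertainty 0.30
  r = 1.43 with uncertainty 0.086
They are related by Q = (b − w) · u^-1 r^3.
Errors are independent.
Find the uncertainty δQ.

Let h = b − w = 59.3. δh = √(δb² + δw²) = √(14.4 + 0.608) = 3.88, so δh/h = 0.0654.
Q is then a monomial in h, u, r:
δQ/Q = √((δh/h)² + (-1·δu/u)² + (3·δr/r)²) = √(0.00427 + 0.000128 + 0.0326) = 0.192
Q = 6.55, so δQ = 0.192 × 6.55 = 1.26.

1.26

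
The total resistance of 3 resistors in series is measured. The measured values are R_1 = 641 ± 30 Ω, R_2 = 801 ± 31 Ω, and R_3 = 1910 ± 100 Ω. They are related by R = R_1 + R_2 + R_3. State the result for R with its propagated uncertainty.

Sums and differences: (δR)² = Σ (cᵢ δxᵢ)².
  (δR_1)² = 900;  (δR_2)² = 961;  (δR_3)² = 10000
δR = √(11900) = 109 Ω
R = 3350 Ω.

3350 ± 109 Ω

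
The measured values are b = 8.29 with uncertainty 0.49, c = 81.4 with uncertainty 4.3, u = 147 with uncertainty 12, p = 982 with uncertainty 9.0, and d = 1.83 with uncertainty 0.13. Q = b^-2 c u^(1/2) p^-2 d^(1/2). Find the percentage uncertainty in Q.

14.2%

Each factor contributes (exponent × relative error)² to (δQ/Q)²:
  (-2·δb/b)² = (-2×0.0591)² = 0.0140;  (1·δc/c)² = (1×0.0528)² = 0.00279;  (½·δu/u)² = (0.5×0.0816)² = 0.00167;  (-2·δp/p)² = (-2×0.00916)² = 0.000336;  (½·δd/d)² = (0.5×0.0710)² = 0.00126
δQ/Q = √(0.0200) = 0.142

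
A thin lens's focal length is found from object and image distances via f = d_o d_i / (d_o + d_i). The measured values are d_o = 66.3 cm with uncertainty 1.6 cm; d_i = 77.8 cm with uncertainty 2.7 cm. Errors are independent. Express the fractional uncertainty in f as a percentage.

∂f/∂d_o = (d_i/(d_o+d_i))² = 0.291;  ∂f/∂d_i = (d_o/(d_o+d_i))² = 0.212
δf = √((∂f/∂d_o · δd_o)² + (∂f/∂d_i · δd_i)²) = √(0.218 + 0.327) = 0.738 cm
f = 35.8 cm, so δf/f = 0.738/35.8 = 0.0206.

2.06%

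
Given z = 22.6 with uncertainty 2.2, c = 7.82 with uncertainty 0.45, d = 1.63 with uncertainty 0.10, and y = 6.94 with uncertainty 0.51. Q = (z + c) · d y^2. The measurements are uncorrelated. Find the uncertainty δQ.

419

Let u = z + c = 30.4. δu = √(δz² + δc²) = √(4.84 + 0.203) = 2.25, so δu/u = 0.0738.
Q is then a monomial in u, d, y:
δQ/Q = √((δu/u)² + (1·δd/d)² + (2·δy/y)²) = √(0.00545 + 0.00376 + 0.0216) = 0.176
Q = 2390, so δQ = 0.176 × 2390 = 419.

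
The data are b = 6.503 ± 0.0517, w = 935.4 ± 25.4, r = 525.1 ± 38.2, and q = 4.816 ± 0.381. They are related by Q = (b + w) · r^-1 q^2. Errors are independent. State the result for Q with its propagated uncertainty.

Let u = b + w = 941.9. δu = √(δb² + δw²) = √(0.00267 + 645) = 25.4, so δu/u = 0.0270.
Q is then a monomial in u, r, q:
δQ/Q = √((δu/u)² + (-1·δr/r)² + (2·δq/q)²) = √(0.000727 + 0.00529 + 0.0250) = 0.176
Q = 41.60, so δQ = 0.176 × 41.60 = 7.33.

41.60 ± 7.33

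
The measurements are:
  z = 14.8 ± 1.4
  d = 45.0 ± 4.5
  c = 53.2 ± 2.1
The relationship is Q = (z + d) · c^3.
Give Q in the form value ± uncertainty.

(9.00 ± 1.28) × 10^6

Let u = z + d = 59.8. δu = √(δz² + δd²) = √(1.96 + 20.2) = 4.71, so δu/u = 0.0788.
Q is then a monomial in u, c:
δQ/Q = √((δu/u)² + (3·δc/c)²) = √(0.00621 + 0.0140) = 0.142
Q = 9e+06, so δQ = 0.142 × 9e+06 = 1.28e+06.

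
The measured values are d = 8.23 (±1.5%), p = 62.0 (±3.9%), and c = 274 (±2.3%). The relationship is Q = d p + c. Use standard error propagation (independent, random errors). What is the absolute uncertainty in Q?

22.2

Let w = d·p = 510. δw/w = √((1·δd/d)² + (1·δp/p)²) = √(0.000225 + 0.00152) = 0.0418, so δw = 21.3.
Q = w + c: δQ = √(δw² + δc²) = √(455 + 39.7) = 22.2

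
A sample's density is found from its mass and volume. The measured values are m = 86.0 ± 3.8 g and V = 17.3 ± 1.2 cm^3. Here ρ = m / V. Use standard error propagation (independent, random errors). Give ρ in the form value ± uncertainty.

Products/powers → add relative errors in quadrature, weighted by exponent:
  (1·δm/m)² = (1×0.0442)² = 0.00195;  (-1·δV/V)² = (-1×0.0694)² = 0.00481
δρ/ρ = √(0.00676) = 0.0822
ρ = 4.97 g/cm^3, so δρ = 0.0822 × 4.97 = 0.409 g/cm^3.

4.97 ± 0.409 g/cm^3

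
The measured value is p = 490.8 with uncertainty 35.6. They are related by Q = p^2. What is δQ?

34900

Q ∝ p^2, so δQ/Q = |2| · δp/p = 2 × 0.0725 = 0.145.
Q = 240900, so δQ = 0.145 × 240900 = 34900.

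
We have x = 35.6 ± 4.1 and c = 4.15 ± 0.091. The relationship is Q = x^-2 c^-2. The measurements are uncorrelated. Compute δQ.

Each factor contributes (exponent × relative error)² to (δQ/Q)²:
  (-2·δx/x)² = (-2×0.115)² = 0.0531;  (-2·δc/c)² = (-2×0.0219)² = 0.00192
δQ/Q = √(0.0550) = 0.234
Q = 4.58e-05, so δQ = 0.234 × 4.58e-05 = 1.07e-05.

1.07e-05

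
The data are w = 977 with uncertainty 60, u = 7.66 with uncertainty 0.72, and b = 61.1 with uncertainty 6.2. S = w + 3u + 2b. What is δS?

61.3

S is a linear combination, so absolute uncertainties add in quadrature:
  (δw)² = 3600;  (3·δu)² = 4.67;  (2·δb)² = 154
δS = √(3760) = 61.3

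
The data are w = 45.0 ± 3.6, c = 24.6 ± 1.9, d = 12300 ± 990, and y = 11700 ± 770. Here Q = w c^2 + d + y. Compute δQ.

4900

Let p = w·c^2 = 27200. δp/p = √((1·δw/w)² + (2·δc/c)²) = √(0.00640 + 0.0239) = 0.174, so δp = 4740.
Q = p + d + y: δQ = √(δp² + δd² + δy²) = √(2.24e+07 + 9.8e+05 + 5.93e+05) = 4900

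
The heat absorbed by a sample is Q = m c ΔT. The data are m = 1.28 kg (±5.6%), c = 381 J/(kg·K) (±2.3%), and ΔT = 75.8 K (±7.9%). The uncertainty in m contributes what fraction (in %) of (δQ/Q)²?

(δQ/Q)² = (1·δm/m)² + (1·δc/c)² + (1·δΔT/ΔT)²
  m term: (1×0.0560)² = 0.00314
  c term: (1×0.0230)² = 0.000529
  ΔT term: (1×0.0790)² = 0.00624
Total = 0.00991. Share from m = 0.00314/0.00991 = 0.317.

31.7%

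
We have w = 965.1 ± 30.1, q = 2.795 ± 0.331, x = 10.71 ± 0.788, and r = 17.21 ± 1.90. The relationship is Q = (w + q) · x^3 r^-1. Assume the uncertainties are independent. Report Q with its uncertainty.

69090 ± 17200

Let u = w + q = 967.9. δu = √(δw² + δq²) = √(906 + 0.110) = 30.1, so δu/u = 0.0311.
Q is then a monomial in u, x, r:
δQ/Q = √((δu/u)² + (3·δx/x)² + (-1·δr/r)²) = √(0.000967 + 0.0487 + 0.0122) = 0.249
Q = 69090, so δQ = 0.249 × 69090 = 17200.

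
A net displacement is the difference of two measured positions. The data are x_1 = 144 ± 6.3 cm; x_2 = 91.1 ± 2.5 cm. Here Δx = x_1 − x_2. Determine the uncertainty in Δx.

6.78 cm

For a sum/difference, combine absolute errors in quadrature:
  (δx_1)² = 39.7;  (δx_2)² = 6.25
δΔx = √(45.9) = 6.78 cm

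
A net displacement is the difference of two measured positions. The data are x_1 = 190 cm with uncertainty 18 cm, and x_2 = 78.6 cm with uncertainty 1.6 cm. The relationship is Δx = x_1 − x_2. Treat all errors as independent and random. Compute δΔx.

18.1 cm

Δx is a linear combination, so absolute uncertainties add in quadrature:
  (δx_1)² = 324;  (δx_2)² = 2.56
δΔx = √(327) = 18.1 cm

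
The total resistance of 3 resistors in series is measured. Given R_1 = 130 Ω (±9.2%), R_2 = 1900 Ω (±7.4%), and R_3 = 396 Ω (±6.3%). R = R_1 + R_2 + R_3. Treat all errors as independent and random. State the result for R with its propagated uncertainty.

R is a linear combination, so absolute uncertainties add in quadrature:
  (δR_1)² = 143;  (δR_2)² = 19800;  (δR_3)² = 622
δR = √(20500) = 143 Ω
R = 2430 Ω.

2430 ± 143 Ω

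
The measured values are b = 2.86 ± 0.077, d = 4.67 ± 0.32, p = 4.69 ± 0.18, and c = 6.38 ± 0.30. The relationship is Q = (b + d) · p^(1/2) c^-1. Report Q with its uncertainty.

2.56 ± 0.171

Let u = b + d = 7.53. δu = √(δb² + δd²) = √(0.00593 + 0.102) = 0.329, so δu/u = 0.0437.
Q is then a monomial in u, p, c:
δQ/Q = √((δu/u)² + (½·δp/p)² + (-1·δc/c)²) = √(0.00191 + 0.000368 + 0.00221) = 0.0670
Q = 2.56, so δQ = 0.0670 × 2.56 = 0.171.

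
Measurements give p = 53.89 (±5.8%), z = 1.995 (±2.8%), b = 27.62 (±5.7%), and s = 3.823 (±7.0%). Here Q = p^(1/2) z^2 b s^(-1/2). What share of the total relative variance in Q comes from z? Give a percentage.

37.1%

(δQ/Q)² = (½·δp/p)² + (2·δz/z)² + (1·δb/b)² + (−½·δs/s)²
  p term: (0.5×0.0580)² = 0.000841
  z term: (2×0.0280)² = 0.00314
  b term: (1×0.0570)² = 0.00325
  s term: (-0.5×0.0700)² = 0.00123
Total = 0.00845. Share from z = 0.00314/0.00845 = 0.371.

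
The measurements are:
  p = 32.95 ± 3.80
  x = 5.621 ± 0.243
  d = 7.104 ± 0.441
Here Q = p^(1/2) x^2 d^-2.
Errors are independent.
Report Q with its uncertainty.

Q is a product of powers, so relative uncertainties combine in quadrature:
  (½·δp/p)² = (0.5×0.115)² = 0.00333;  (2·δx/x)² = (2×0.0432)² = 0.00748;  (-2·δd/d)² = (-2×0.0621)² = 0.0154
δQ/Q = √(0.0262) = 0.162
Q = 3.594, so δQ = 0.162 × 3.594 = 0.582.

3.594 ± 0.582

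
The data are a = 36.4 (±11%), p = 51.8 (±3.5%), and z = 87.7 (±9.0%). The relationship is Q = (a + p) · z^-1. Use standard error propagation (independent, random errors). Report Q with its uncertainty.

1.01 ± 0.103

Let u = a + p = 88.2. δu = √(δa² + δp²) = √(16.0 + 3.29) = 4.40, so δu/u = 0.0498.
Q is then a monomial in u, z:
δQ/Q = √((δu/u)² + (-1·δz/z)²) = √(0.00248 + 0.00810) = 0.103
Q = 1.01, so δQ = 0.103 × 1.01 = 0.103.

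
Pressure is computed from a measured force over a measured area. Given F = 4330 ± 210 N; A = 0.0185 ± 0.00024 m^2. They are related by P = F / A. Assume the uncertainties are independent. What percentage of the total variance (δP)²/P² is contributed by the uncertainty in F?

93.3%

(δP/P)² = (1·δF/F)² + (-1·δA/A)²
  F term: (1×0.0485)² = 0.00235
  A term: (-1×0.0130)² = 0.000168
Total = 0.00252. Share from F = 0.00235/0.00252 = 0.933.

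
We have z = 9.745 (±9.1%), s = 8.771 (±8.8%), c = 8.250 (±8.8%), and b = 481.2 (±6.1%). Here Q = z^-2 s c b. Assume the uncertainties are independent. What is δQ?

83.9

Q is a product of powers, so relative uncertainties combine in quadrature:
  (-2·δz/z)² = (-2×0.0910)² = 0.0331;  (1·δs/s)² = (1×0.0880)² = 0.00774;  (1·δc/c)² = (1×0.0880)² = 0.00774;  (1·δb/b)² = (1×0.0610)² = 0.00372
δQ/Q = √(0.0523) = 0.229
Q = 366.7, so δQ = 0.229 × 366.7 = 83.9.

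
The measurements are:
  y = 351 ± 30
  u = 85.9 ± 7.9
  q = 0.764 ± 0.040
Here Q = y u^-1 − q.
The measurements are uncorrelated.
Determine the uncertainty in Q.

Let p = y·u^-1 = 4.09. δp/p = √((1·δy/y)² + (-1·δu/u)²) = √(0.00731 + 0.00846) = 0.126, so δp = 0.513.
Q = p − q: δQ = √(δp² + δq²) = √(0.263 + 0.00160) = 0.515

0.515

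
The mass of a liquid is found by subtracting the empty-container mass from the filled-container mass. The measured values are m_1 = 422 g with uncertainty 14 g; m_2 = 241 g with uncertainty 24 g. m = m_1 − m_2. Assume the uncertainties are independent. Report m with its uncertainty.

Each term contributes (cᵢ δxᵢ)² to (δm)²:
  (δm_1)² = 196;  (δm_2)² = 576
δm = √(772) = 27.8 g
m = 181 g.

181 ± 27.8 g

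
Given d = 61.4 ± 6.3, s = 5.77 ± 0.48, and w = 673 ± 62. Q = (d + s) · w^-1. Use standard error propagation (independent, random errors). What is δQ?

Let u = d + s = 67.2. δu = √(δd² + δs²) = √(39.7 + 0.230) = 6.32, so δu/u = 0.0941.
Q is then a monomial in u, w:
δQ/Q = √((δu/u)² + (-1·δw/w)²) = √(0.00885 + 0.00849) = 0.132
Q = 0.0998, so δQ = 0.132 × 0.0998 = 0.0131.

0.0131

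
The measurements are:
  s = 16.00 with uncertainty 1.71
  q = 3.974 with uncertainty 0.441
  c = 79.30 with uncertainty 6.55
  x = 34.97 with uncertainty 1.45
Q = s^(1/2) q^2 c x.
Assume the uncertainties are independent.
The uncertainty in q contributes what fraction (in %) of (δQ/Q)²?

(δQ/Q)² = (½·δs/s)² + (2·δq/q)² + (1·δc/c)² + (1·δx/x)²
  s term: (0.5×0.107)² = 0.00286
  q term: (2×0.111)² = 0.0493
  c term: (1×0.0826)² = 0.00682
  x term: (1×0.0415)² = 0.00172
Total = 0.0607. Share from q = 0.0493/0.0607 = 0.812.

81.2%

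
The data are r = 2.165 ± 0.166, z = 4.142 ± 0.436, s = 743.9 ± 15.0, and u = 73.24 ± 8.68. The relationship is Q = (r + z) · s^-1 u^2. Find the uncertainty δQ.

Let w = r + z = 6.307. δw = √(δr² + δz²) = √(0.0276 + 0.190) = 0.467, so δw/w = 0.0740.
Q is then a monomial in w, s, u:
δQ/Q = √((δw/w)² + (-1·δs/s)² + (2·δu/u)²) = √(0.00547 + 0.000407 + 0.0562) = 0.249
Q = 45.48, so δQ = 0.249 × 45.48 = 11.3.

11.3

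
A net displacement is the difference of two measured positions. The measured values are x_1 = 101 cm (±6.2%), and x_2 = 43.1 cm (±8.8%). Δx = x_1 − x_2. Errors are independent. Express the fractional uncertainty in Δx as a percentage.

Sums and differences: (δΔx)² = Σ (cᵢ δxᵢ)².
  (δx_1)² = 39.2;  (δx_2)² = 14.4
δΔx = √(53.6) = 7.32 cm
Δx = 57.9 cm, so δΔx/Δx = 7.32/57.9 = 0.126.

12.6%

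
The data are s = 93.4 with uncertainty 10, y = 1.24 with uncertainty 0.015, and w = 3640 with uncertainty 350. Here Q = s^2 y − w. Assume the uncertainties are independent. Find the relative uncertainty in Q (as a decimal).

Let p = s^2·y = 10800. δp/p = √((2·δs/s)² + (1·δy/y)²) = √(0.0459 + 0.000146) = 0.214, so δp = 2320.
Q = p − w: δQ = √(δp² + δw²) = √(5.38e+06 + 1.22e+05) = 2350
Q = 7180, so δQ/Q = 2350/7180 = 0.327.

0.327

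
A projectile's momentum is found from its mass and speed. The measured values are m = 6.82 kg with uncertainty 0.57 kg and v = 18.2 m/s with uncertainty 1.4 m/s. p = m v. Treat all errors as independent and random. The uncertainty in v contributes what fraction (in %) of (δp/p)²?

45.9%

(δp/p)² = (1·δm/m)² + (1·δv/v)²
  m term: (1×0.0836)² = 0.00699
  v term: (1×0.0769)² = 0.00592
Total = 0.0129. Share from v = 0.00592/0.0129 = 0.459.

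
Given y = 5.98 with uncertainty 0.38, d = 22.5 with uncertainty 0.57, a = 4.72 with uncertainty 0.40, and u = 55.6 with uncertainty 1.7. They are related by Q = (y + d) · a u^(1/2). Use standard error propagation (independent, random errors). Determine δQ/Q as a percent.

8.94%

Let w = y + d = 28.5. δw = √(δy² + δd²) = √(0.144 + 0.325) = 0.685, so δw/w = 0.0241.
Q is then a monomial in w, a, u:
δQ/Q = √((δw/w)² + (1·δa/a)² + (½·δu/u)²) = √(0.000579 + 0.00718 + 0.000234) = 0.0894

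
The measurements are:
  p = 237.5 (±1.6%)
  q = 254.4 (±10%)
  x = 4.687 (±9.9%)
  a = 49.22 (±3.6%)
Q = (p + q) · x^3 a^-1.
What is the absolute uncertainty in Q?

Let u = p + q = 491.9. δu = √(δp² + δq²) = √(14.4 + 647) = 25.7, so δu/u = 0.0523.
Q is then a monomial in u, x, a:
δQ/Q = √((δu/u)² + (3·δx/x)² + (-1·δa/a)²) = √(0.00273 + 0.0882 + 0.00130) = 0.304
Q = 1029, so δQ = 0.304 × 1029 = 313.

313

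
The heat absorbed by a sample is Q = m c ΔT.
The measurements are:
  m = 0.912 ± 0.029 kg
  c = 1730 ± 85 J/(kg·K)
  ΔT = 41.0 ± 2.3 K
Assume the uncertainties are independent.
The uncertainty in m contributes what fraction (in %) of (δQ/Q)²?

(δQ/Q)² = (1·δm/m)² + (1·δc/c)² + (1·δΔT/ΔT)²
  m term: (1×0.0318)² = 0.00101
  c term: (1×0.0491)² = 0.00241
  ΔT term: (1×0.0561)² = 0.00315
Total = 0.00657. Share from m = 0.00101/0.00657 = 0.154.

15.4%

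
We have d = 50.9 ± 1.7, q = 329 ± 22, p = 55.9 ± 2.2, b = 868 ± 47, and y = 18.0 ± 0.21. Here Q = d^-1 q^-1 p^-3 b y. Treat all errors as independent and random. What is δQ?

Since Q is a product/quotient, work with relative uncertainties:
  (-1·δd/d)² = (-1×0.0334)² = 0.00112;  (-1·δq/q)² = (-1×0.0669)² = 0.00447;  (-3·δp/p)² = (-3×0.0394)² = 0.0139;  (1·δb/b)² = (1×0.0541)² = 0.00293;  (1·δy/y)² = (1×0.0117)² = 0.000136
δQ/Q = √(0.0226) = 0.150
Q = 5.34e-06, so δQ = 0.150 × 5.34e-06 = 8.03e-07.

8.03e-07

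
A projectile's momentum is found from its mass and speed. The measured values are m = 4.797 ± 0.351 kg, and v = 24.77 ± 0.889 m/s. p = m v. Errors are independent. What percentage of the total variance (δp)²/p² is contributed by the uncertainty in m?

(δp/p)² = (1·δm/m)² + (1·δv/v)²
  m term: (1×0.0732)² = 0.00535
  v term: (1×0.0359)² = 0.00129
Total = 0.00664. Share from m = 0.00535/0.00664 = 0.806.

80.6%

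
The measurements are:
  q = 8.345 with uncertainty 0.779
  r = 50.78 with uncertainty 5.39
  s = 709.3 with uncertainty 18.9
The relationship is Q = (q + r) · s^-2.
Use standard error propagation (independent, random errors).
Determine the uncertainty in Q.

Let u = q + r = 59.12. δu = √(δq² + δr²) = √(0.607 + 29.1) = 5.45, so δu/u = 0.0921.
Q is then a monomial in u, s:
δQ/Q = √((δu/u)² + (-2·δs/s)²) = √(0.00848 + 0.00284) = 0.106
Q = 0.0001175, so δQ = 0.106 × 0.0001175 = 1.25e-05.

1.25e-05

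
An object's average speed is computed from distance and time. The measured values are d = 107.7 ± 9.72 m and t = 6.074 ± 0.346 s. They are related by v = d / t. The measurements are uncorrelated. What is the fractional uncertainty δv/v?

0.107

Relative error in a monomial: (δv/v)² = Σ (nᵢ · δxᵢ/xᵢ)².
  (1·δd/d)² = (1×0.0903)² = 0.00815;  (-1·δt/t)² = (-1×0.0570)² = 0.00324
δv/v = √(0.0114) = 0.107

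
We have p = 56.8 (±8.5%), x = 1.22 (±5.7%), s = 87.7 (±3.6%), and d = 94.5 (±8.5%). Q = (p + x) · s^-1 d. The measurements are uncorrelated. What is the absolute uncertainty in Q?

Let u = p + x = 58.0. δu = √(δp² + δx²) = √(23.3 + 0.00484) = 4.83, so δu/u = 0.0832.
Q is then a monomial in u, s, d:
δQ/Q = √((δu/u)² + (-1·δs/s)² + (1·δd/d)²) = √(0.00693 + 0.00130 + 0.00723) = 0.124
Q = 62.5, so δQ = 0.124 × 62.5 = 7.77.

7.77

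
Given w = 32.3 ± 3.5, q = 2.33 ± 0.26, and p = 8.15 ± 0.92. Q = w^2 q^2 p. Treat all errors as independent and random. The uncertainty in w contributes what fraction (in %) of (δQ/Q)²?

42.9%

(δQ/Q)² = (2·δw/w)² + (2·δq/q)² + (1·δp/p)²
  w term: (2×0.108)² = 0.0470
  q term: (2×0.112)² = 0.0498
  p term: (1×0.113)² = 0.0127
Total = 0.110. Share from w = 0.0470/0.110 = 0.429.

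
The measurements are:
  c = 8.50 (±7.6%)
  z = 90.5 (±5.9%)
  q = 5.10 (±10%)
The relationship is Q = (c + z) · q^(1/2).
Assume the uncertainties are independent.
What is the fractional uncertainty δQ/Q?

Let u = c + z = 99.0. δu = √(δc² + δz²) = √(0.417 + 28.5) = 5.38, so δu/u = 0.0543.
Q is then a monomial in u, q:
δQ/Q = √((δu/u)² + (½·δq/q)²) = √(0.00295 + 0.00250) = 0.0738

0.0738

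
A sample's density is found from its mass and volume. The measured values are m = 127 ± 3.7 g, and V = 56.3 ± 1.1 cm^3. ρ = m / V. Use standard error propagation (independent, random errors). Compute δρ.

0.0791 g/cm^3

Products/powers → add relative errors in quadrature, weighted by exponent:
  (1·δm/m)² = (1×0.0291)² = 0.000849;  (-1·δV/V)² = (-1×0.0195)² = 0.000382
δρ/ρ = √(0.00123) = 0.0351
ρ = 2.26 g/cm^3, so δρ = 0.0351 × 2.26 = 0.0791 g/cm^3.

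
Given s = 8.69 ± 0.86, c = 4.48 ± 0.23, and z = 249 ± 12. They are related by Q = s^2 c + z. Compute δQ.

70.2

Let p = s^2·c = 338. δp/p = √((2·δs/s)² + (1·δc/c)²) = √(0.0392 + 0.00264) = 0.204, so δp = 69.2.
Q = p + z: δQ = √(δp² + δz²) = √(4790 + 144) = 70.2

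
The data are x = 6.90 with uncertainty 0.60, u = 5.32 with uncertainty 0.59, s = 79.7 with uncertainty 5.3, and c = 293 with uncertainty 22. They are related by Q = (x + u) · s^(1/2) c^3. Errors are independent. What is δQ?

6.53e+08

Let w = x + u = 12.2. δw = √(δx² + δu²) = √(0.360 + 0.348) = 0.841, so δw/w = 0.0689.
Q is then a monomial in w, s, c:
δQ/Q = √((δw/w)² + (½·δs/s)² + (3·δc/c)²) = √(0.00474 + 0.00111 + 0.0507) = 0.238
Q = 2.74e+09, so δQ = 0.238 × 2.74e+09 = 6.53e+08.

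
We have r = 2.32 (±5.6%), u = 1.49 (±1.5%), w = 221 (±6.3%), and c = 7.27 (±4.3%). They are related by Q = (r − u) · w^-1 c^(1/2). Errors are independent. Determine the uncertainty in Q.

Let h = r − u = 0.830. δh = √(δr² + δu²) = √(0.0169 + 0.000500) = 0.132, so δh/h = 0.159.
Q is then a monomial in h, w, c:
δQ/Q = √((δh/h)² + (-1·δw/w)² + (½·δc/c)²) = √(0.0252 + 0.00397 + 0.000462) = 0.172
Q = 0.0101, so δQ = 0.172 × 0.0101 = 0.00174.

0.00174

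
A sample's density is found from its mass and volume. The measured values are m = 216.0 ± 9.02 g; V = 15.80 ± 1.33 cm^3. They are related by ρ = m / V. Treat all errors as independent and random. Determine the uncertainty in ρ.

For a monomial ρ ∝ m, V^-1, fractional errors add in quadrature:
  (1·δm/m)² = (1×0.0418)² = 0.00174;  (-1·δV/V)² = (-1×0.0842)² = 0.00709
δρ/ρ = √(0.00883) = 0.0940
ρ = 13.67 g/cm^3, so δρ = 0.0940 × 13.67 = 1.28 g/cm^3.

1.28 g/cm^3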